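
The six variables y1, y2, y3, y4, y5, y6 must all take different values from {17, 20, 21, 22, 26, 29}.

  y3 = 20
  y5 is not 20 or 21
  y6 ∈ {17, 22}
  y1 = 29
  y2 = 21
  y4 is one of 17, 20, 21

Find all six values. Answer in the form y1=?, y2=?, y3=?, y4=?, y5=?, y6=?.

y1=29, y2=21, y3=20, y4=17, y5=26, y6=22

y1's domain is down to {29}, so y1 = 29. So y5 can't be 29.
That leaves y2 = 21. Strike 21 from y4.
That leaves y3 = 20. So y4 can't be 20.
That leaves y4 = 17. Eliminate 17 elsewhere: y5, y6.
y6 must be 22 (only option left). So y5 can't be 22.
That leaves y5 = 26.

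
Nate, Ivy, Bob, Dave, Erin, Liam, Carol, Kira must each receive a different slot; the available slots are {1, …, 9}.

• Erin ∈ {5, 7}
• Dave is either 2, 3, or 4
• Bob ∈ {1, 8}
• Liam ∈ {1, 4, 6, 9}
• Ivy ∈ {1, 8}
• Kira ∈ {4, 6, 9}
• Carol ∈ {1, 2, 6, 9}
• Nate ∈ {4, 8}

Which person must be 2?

Carol

Ivy and Bob between them cover only {1, 8} — a naked pair. Remove those values from Nate, Liam, Carol.
That leaves Nate = 4. Strike 4 from Dave, Liam, Kira.
Liam and Kira between them cover only {6, 9} — a naked pair. Remove those values from Carol.
So 2 goes to Carol.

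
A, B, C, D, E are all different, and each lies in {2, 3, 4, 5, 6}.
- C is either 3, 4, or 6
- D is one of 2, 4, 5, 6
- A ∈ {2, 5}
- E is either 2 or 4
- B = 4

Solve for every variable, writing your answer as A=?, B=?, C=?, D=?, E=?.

A=5, B=4, C=3, D=6, E=2

B has just one choice, so B = 4. Eliminate 4 elsewhere: C, D, E.
E must be 2 (only option left). Eliminate 2 elsewhere: A, D.
That leaves A = 5. Eliminate 5 elsewhere: D.
D must be 6 (only option left). Remove 6 from C.
That leaves C = 3.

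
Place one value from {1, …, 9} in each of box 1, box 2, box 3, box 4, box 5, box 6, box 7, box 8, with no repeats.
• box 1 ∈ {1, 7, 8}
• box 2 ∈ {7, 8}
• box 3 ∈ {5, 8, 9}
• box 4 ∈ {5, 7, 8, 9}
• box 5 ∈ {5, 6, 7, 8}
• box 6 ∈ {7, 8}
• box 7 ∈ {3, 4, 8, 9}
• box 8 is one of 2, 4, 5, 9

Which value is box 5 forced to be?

6

box 2 and box 6 share exactly the 2 values {7, 8}; by pigeonhole those values go to them, so strike 7, 8 from box 1, box 3, box 4, box 5, box 7.
That leaves box 1 = 1.
box 3 and box 4 share exactly the 2 values {5, 9}; by pigeonhole those values go to them, so strike 5, 9 from box 5, box 7, box 8.
So box 5 = 6.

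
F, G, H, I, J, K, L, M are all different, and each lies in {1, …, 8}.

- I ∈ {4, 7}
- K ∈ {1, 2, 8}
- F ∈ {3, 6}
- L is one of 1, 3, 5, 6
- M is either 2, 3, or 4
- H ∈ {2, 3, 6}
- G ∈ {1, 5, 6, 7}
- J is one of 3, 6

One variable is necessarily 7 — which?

The 8 variables draw from only 8 values {1, 2, 3, 4, 5, 6, 7, 8}, so each is used; only K can be 8, hence K = 8.
F and J between them cover only {3, 6} — a naked pair. Remove those values from G, H, L, M.
H's domain is down to {2}, so H = 2. Strike 2 from M.
M must be 4 (only option left). Remove 4 from I.
So 7 goes to I.

I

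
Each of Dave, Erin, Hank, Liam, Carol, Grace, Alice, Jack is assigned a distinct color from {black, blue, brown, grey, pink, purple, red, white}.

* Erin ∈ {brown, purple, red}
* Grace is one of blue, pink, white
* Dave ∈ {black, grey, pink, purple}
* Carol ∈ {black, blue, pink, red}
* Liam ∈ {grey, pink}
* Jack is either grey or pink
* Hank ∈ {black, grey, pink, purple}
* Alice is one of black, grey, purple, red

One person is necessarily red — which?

Among the 8 variables, brown fits only Erin (and all 8 values in {black, blue, brown, grey, pink, purple, red, white} must be used), so Erin = brown.
The 7 still-open variables draw from only 7 values {black, blue, grey, pink, purple, red, white}, so each is used; only Grace can be white, hence Grace = white.
The 6 still-open variables draw from only 6 values {black, blue, grey, pink, purple, red}, so each is used; only Carol can be blue, hence Carol = blue.
The 5 still-open variables draw from only 5 values {black, grey, pink, purple, red}, so each is used; only Alice can be red, hence Alice = red.

Alice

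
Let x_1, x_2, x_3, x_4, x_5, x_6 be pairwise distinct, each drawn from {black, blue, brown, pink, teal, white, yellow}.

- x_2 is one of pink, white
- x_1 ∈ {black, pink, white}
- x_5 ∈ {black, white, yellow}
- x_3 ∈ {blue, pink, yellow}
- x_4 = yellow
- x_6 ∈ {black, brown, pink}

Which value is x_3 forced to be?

blue

x_4 must be yellow (only option left). Strike yellow from x_3, x_5.
The 5 still-open variables together cover exactly {black, blue, brown, pink, white} — 5 values for 5 variables — and blue appears only in x_3's list, so x_3 = blue.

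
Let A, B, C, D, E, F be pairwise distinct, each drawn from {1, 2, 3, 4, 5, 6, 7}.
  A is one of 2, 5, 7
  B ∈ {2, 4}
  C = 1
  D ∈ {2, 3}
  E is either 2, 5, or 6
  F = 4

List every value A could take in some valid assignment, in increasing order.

5, 7

C's domain is down to {1}, so C = 1.
F's domain is down to {4}, so F = 4. Remove 4 from B.
B must be 2 (only option left). Remove 2 from A, D, E.
D has just one choice, so D = 3.
No further eliminations apply; A can still be any of 5, 7.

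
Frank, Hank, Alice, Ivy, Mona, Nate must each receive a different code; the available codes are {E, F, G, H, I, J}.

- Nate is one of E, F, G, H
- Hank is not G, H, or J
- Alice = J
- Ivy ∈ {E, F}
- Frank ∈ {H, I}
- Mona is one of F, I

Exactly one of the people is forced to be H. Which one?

Frank

Alice has just one choice, so Alice = J.
Among the 5 still-open variables, G fits only Nate (and all 5 values in {E, F, G, H, I} must be used), so Nate = G.
Among the 4 still-open variables, H fits only Frank (and all 4 values in {E, F, H, I} must be used), so Frank = H.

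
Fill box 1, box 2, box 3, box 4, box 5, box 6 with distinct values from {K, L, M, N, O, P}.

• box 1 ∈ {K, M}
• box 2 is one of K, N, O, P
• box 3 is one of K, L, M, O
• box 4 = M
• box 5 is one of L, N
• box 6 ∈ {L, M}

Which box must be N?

box 5

box 4 has just one choice, so box 4 = M. Strike M from box 1, box 3, box 6.
box 6's domain is down to {L}, so box 6 = L. Strike L from box 3, box 5.
So N goes to box 5.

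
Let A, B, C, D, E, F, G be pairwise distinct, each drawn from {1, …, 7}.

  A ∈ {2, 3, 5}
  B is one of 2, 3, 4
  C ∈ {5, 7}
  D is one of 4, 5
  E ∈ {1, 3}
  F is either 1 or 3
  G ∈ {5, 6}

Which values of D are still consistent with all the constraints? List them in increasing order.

The 7 variables draw from only 7 values {1, 2, 3, 4, 5, 6, 7}, so each is used; only G can be 6, hence G = 6.
The 6 still-open variables draw from only 6 values {1, 2, 3, 4, 5, 7}, so each is used; only C can be 7, hence C = 7.
E and F between them cover only {1, 3} — a naked pair. Remove those values from A, B.
No further eliminations apply; D can still be any of 4, 5.

4, 5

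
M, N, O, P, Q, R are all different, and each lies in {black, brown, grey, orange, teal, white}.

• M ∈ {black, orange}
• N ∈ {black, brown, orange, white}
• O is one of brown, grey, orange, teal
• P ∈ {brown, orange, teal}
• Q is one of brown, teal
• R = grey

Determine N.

R's domain is down to {grey}, so R = grey. So O can't be grey.
The 5 still-open variables together cover exactly {black, brown, orange, teal, white} — 5 values for 5 variables — and white appears only in N's list, so N = white.

white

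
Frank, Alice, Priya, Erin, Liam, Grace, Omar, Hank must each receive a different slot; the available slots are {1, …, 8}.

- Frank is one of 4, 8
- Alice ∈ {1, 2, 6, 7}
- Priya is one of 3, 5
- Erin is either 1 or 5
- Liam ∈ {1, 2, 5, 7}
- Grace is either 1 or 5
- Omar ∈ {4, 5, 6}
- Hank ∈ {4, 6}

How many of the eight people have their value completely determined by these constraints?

Among the 8 variables, 3 fits only Priya (and all 8 values in {1, 2, 3, 4, 5, 6, 7, 8} must be used), so Priya = 3.
Among the 7 still-open variables, 8 fits only Frank (and all 7 values in {1, 2, 4, 5, 6, 7, 8} must be used), so Frank = 8.
The 2 variables Erin and Grace are confined to {1, 5}, which locks those values in; drop them from Alice, Liam, Omar.
Omar and Hank share exactly the 2 values {4, 6}; by pigeonhole those values go to them, so strike 4, 6 from Alice.
Determined: Frank=8, Priya=3. The other people each still have more than one consistent value. That makes 2.

2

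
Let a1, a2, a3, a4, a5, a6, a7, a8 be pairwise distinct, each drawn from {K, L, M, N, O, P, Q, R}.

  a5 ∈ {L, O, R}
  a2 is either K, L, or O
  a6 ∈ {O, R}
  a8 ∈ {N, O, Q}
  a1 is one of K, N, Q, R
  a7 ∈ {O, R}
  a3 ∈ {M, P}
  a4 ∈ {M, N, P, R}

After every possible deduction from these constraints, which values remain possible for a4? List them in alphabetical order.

a6 and a7 share exactly the 2 values {O, R}; by pigeonhole those values go to them, so strike O, R from a1, a2, a4, a5, a8.
a5's domain is down to {L}, so a5 = L. Eliminate L elsewhere: a2.
a2 must be K (only option left). So a1 can't be K.
a1 and a8 between them cover only {N, Q} — a naked pair. Remove those values from a4.
No further eliminations apply; a4 can still be any of M, P.

M, P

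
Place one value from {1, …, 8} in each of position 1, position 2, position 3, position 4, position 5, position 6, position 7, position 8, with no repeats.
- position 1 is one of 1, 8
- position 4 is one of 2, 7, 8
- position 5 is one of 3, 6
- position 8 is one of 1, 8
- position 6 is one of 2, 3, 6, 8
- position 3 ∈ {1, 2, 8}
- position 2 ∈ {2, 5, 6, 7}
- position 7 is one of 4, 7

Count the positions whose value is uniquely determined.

4

The 8 variables draw from only 8 values {1, 2, 3, 4, 5, 6, 7, 8}, so each is used; only position 7 can be 4, hence position 7 = 4.
The 7 still-open variables together cover exactly {1, 2, 3, 5, 6, 7, 8} — 7 values for 7 variables — and 5 appears only in position 2's list, so position 2 = 5.
The 6 still-open variables together cover exactly {1, 2, 3, 6, 7, 8} — 6 values for 6 variables — and 7 appears only in position 4's list, so position 4 = 7.
position 1 and position 8 between them cover only {1, 8} — a naked pair. Remove those values from position 3, position 6.
position 3 has just one choice, so position 3 = 2. So position 6 can't be 2.
Determined: position 2=5, position 3=2, position 4=7, position 7=4. The other positions each still have more than one consistent value. That makes 4.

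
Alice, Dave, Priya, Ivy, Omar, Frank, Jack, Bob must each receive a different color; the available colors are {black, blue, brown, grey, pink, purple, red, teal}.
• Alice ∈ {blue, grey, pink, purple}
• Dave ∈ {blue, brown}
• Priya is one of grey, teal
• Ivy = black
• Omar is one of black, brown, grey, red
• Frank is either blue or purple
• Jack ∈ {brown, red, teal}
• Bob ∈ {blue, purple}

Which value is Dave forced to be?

Ivy must be black (only option left). Remove black from Omar.
The 7 still-open variables together cover exactly {blue, brown, grey, pink, purple, red, teal} — 7 values for 7 variables — and pink appears only in Alice's list, so Alice = pink.
The 2 variables Frank and Bob are confined to {blue, purple}, which locks those values in; drop them from Dave.
So Dave = brown.

brown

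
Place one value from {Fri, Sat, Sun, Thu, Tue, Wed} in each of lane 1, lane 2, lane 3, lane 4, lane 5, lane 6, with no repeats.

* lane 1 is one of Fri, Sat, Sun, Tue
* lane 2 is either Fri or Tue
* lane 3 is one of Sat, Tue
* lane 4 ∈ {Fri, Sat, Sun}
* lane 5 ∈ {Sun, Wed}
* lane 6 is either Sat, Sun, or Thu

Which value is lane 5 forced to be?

Wed

The 6 variables draw from only 6 values {Fri, Sat, Sun, Thu, Tue, Wed}, so each is used; only lane 6 can be Thu, hence lane 6 = Thu.
The 5 still-open variables draw from only 5 values {Fri, Sat, Sun, Tue, Wed}, so each is used; only lane 5 can be Wed, hence lane 5 = Wed.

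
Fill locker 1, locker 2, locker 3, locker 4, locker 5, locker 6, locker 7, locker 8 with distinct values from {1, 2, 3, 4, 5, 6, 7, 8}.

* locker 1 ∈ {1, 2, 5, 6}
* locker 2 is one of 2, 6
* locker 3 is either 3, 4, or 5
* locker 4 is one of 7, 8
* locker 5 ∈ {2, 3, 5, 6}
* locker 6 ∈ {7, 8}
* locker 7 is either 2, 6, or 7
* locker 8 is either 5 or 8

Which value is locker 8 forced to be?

The 8 variables together cover exactly {1, 2, 3, 4, 5, 6, 7, 8} — 8 values for 8 variables — and 1 appears only in locker 1's list, so locker 1 = 1.
Among the 7 still-open variables, 4 fits only locker 3 (and all 7 values in {2, 3, 4, 5, 6, 7, 8} must be used), so locker 3 = 4.
The 6 still-open variables together cover exactly {2, 3, 5, 6, 7, 8} — 6 values for 6 variables — and 3 appears only in locker 5's list, so locker 5 = 3.
Among the 5 still-open variables, 5 fits only locker 8 (and all 5 values in {2, 5, 6, 7, 8} must be used), so locker 8 = 5.

5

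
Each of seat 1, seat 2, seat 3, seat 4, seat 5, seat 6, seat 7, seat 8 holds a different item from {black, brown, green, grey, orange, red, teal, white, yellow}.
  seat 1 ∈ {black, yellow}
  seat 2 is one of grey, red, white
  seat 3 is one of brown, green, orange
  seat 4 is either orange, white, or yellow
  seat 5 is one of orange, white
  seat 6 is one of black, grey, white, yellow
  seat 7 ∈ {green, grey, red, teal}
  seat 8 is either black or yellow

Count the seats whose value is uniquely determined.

The 2 variables seat 1 and seat 8 are confined to {black, yellow}, which locks those values in; drop them from seat 4, seat 6.
seat 4 and seat 5 between them cover only {orange, white} — a naked pair. Remove those values from seat 2, seat 3, seat 6.
That leaves seat 6 = grey. So seat 2, seat 7 can't be grey.
seat 2 must be red (only option left). Remove red from seat 7.
Determined: seat 2=red, seat 6=grey. The other seats each still have more than one consistent value. That makes 2.

2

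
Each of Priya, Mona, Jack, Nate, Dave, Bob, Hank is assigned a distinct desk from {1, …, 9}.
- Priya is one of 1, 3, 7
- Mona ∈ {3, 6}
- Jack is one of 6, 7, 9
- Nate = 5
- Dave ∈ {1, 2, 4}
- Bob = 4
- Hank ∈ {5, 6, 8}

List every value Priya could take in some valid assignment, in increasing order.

1, 3, 7

Nate has just one choice, so Nate = 5. So Hank can't be 5.
Bob has just one choice, so Bob = 4. Remove 4 from Dave.
No further eliminations apply; Priya can still be any of 1, 3, 7.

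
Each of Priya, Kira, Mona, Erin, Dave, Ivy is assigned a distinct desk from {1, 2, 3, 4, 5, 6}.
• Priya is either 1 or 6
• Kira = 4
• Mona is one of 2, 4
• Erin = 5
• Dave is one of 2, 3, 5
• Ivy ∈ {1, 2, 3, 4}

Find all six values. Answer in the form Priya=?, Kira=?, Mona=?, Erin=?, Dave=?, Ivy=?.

Priya=6, Kira=4, Mona=2, Erin=5, Dave=3, Ivy=1

Kira must be 4 (only option left). So Mona, Ivy can't be 4.
Mona has just one choice, so Mona = 2. So Dave, Ivy can't be 2.
Erin's domain is down to {5}, so Erin = 5. Remove 5 from Dave.
That leaves Dave = 3. Strike 3 from Ivy.
Ivy's domain is down to {1}, so Ivy = 1. Strike 1 from Priya.
Priya's domain is down to {6}, so Priya = 6.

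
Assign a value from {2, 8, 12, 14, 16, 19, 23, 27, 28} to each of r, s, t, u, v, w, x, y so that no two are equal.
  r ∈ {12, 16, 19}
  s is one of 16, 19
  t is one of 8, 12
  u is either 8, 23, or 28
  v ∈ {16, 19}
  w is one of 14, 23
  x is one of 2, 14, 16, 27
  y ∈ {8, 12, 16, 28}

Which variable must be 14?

w

s and v share exactly the 2 values {16, 19}; by pigeonhole those values go to them, so strike 16, 19 from r, x, y.
That leaves r = 12. So t, y can't be 12.
t's domain is down to {8}, so t = 8. Strike 8 from u, y.
y must be 28 (only option left). Remove 28 from u.
u's domain is down to {23}, so u = 23. So w can't be 23.
So 14 goes to w.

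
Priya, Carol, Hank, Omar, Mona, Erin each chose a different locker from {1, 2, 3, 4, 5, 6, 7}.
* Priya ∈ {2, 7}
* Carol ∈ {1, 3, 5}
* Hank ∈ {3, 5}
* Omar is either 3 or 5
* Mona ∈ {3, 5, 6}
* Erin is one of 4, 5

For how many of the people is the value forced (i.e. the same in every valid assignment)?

3

The 2 variables Hank and Omar are confined to {3, 5}, which locks those values in; drop them from Carol, Mona, Erin.
That leaves Carol = 1.
That leaves Mona = 6.
Erin must be 4 (only option left).
Determined: Carol=1, Mona=6, Erin=4. The other people each still have more than one consistent value. That makes 3.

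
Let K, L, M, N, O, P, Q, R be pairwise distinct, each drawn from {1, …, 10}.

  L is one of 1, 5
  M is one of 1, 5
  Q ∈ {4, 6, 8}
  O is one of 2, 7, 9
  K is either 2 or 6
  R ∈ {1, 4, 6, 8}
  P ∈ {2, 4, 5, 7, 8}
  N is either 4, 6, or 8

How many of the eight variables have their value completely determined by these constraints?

Among the 8 variables, 9 fits only O (and all 8 values in {1, 2, 4, 5, 6, 7, 8, 9} must be used), so O = 9.
The 7 still-open variables together cover exactly {1, 2, 4, 5, 6, 7, 8} — 7 values for 7 variables — and 7 appears only in P's list, so P = 7.
Among the 6 still-open variables, 2 fits only K (and all 6 values in {1, 2, 4, 5, 6, 8} must be used), so K = 2.
L and M between them cover only {1, 5} — a naked pair. Remove those values from R.
Determined: K=2, O=9, P=7. The other variables each still have more than one consistent value. That makes 3.

3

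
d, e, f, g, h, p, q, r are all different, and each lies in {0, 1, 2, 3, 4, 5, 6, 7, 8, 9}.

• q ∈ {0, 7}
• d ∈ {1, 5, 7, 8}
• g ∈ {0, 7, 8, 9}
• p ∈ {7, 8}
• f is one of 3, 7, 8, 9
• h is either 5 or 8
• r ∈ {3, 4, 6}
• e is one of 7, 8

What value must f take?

The 2 variables e and p are confined to {7, 8}, which locks those values in; drop them from d, f, g, h, q.
h has just one choice, so h = 5. Eliminate 5 elsewhere: d.
q has just one choice, so q = 0. Strike 0 from g.
d has just one choice, so d = 1.
g has just one choice, so g = 9. So f can't be 9.
So f = 3.

3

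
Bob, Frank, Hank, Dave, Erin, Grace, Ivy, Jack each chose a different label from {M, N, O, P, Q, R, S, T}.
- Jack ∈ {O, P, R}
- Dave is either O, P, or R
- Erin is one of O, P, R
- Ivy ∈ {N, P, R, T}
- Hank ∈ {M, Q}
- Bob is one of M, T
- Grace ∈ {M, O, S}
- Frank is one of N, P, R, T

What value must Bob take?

Among the 8 variables, Q fits only Hank (and all 8 values in {M, N, O, P, Q, R, S, T} must be used), so Hank = Q.
Among the 7 still-open variables, S fits only Grace (and all 7 values in {M, N, O, P, R, S, T} must be used), so Grace = S.
The 6 still-open variables together cover exactly {M, N, O, P, R, T} — 6 values for 6 variables — and M appears only in Bob's list, so Bob = M.

M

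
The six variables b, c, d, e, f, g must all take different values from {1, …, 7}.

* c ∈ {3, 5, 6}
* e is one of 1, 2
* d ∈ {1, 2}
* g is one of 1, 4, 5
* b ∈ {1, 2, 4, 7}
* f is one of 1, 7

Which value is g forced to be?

d and e share exactly the 2 values {1, 2}; by pigeonhole those values go to them, so strike 1, 2 from b, f, g.
f must be 7 (only option left). So b can't be 7.
That leaves b = 4. Strike 4 from g.
So g = 5.

5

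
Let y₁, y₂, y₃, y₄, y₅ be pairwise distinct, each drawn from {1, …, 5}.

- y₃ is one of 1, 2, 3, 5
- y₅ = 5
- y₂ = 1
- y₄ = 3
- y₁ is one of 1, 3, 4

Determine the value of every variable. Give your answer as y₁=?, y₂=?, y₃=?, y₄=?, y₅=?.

y₁=4, y₂=1, y₃=2, y₄=3, y₅=5

y₂ has just one choice, so y₂ = 1. Remove 1 from y₁, y₃.
y₄ has just one choice, so y₄ = 3. Strike 3 from y₁, y₃.
y₅ has just one choice, so y₅ = 5. Strike 5 from y₃.
y₁ must be 4 (only option left).
That leaves y₃ = 2.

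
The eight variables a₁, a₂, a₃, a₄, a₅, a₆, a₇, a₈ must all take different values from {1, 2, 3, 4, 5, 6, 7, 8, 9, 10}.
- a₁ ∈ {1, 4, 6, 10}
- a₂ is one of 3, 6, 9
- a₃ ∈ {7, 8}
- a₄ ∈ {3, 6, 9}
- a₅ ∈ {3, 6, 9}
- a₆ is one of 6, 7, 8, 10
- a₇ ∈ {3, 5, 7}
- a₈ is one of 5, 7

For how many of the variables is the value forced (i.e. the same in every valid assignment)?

a₂, a₄, a₅ between them cover only {3, 6, 9} — a naked triple. Remove those values from a₁, a₆, a₇.
The 2 variables a₇ and a₈ are confined to {5, 7}, which locks those values in; drop them from a₃, a₆.
That leaves a₃ = 8. So a₆ can't be 8.
a₆ has just one choice, so a₆ = 10. Eliminate 10 elsewhere: a₁.
Determined: a₃=8, a₆=10. The other variables each still have more than one consistent value. That makes 2.

2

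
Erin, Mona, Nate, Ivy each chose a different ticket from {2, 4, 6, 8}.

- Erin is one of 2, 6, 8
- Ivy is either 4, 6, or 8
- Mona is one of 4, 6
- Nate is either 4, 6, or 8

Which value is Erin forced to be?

2

The 4 variables together cover exactly {2, 4, 6, 8} — 4 values for 4 variables — and 2 appears only in Erin's list, so Erin = 2.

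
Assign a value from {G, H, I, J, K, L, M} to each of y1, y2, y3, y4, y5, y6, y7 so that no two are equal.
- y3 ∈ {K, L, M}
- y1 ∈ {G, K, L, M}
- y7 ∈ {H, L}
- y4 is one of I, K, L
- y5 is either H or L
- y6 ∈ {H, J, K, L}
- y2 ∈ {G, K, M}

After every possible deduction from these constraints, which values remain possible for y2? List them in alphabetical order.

G, K, M

The 7 variables draw from only 7 values {G, H, I, J, K, L, M}, so each is used; only y4 can be I, hence y4 = I.
Among the 6 still-open variables, J fits only y6 (and all 6 values in {G, H, J, K, L, M} must be used), so y6 = J.
y5 and y7 between them cover only {H, L} — a naked pair. Remove those values from y1, y3.
No further eliminations apply; y2 can still be any of G, K, M.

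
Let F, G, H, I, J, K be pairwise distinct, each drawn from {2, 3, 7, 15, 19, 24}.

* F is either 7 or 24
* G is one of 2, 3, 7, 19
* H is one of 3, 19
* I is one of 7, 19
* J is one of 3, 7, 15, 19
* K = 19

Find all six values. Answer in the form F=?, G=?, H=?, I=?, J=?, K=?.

K's domain is down to {19}, so K = 19. Strike 19 from G, H, I, J.
H's domain is down to {3}, so H = 3. Eliminate 3 elsewhere: G, J.
I has just one choice, so I = 7. Eliminate 7 elsewhere: F, G, J.
J must be 15 (only option left).
F has just one choice, so F = 24.
G must be 2 (only option left).

F=24, G=2, H=3, I=7, J=15, K=19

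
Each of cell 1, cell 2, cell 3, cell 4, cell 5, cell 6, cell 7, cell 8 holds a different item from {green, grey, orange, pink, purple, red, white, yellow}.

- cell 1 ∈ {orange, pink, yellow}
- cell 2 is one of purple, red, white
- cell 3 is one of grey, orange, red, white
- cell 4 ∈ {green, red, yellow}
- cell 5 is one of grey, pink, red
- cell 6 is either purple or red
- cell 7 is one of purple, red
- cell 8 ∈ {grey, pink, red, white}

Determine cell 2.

white

The 8 variables draw from only 8 values {green, grey, orange, pink, purple, red, white, yellow}, so each is used; only cell 4 can be green, hence cell 4 = green.
The 7 still-open variables together cover exactly {grey, orange, pink, purple, red, white, yellow} — 7 values for 7 variables — and yellow appears only in cell 1's list, so cell 1 = yellow.
Among the 6 still-open variables, orange fits only cell 3 (and all 6 values in {grey, orange, pink, purple, red, white} must be used), so cell 3 = orange.
The 2 variables cell 6 and cell 7 are confined to {purple, red}, which locks those values in; drop them from cell 2, cell 5, cell 8.
So cell 2 = white.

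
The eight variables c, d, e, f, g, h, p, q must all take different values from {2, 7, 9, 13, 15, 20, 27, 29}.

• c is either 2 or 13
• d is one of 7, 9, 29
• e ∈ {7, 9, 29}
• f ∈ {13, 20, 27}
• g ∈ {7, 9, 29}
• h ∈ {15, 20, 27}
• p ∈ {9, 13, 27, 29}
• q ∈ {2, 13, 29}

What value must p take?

The 8 variables together cover exactly {2, 7, 9, 13, 15, 20, 27, 29} — 8 values for 8 variables — and 15 appears only in h's list, so h = 15.
The 7 still-open variables together cover exactly {2, 7, 9, 13, 20, 27, 29} — 7 values for 7 variables — and 20 appears only in f's list, so f = 20.
The 6 still-open variables together cover exactly {2, 7, 9, 13, 27, 29} — 6 values for 6 variables — and 27 appears only in p's list, so p = 27.

27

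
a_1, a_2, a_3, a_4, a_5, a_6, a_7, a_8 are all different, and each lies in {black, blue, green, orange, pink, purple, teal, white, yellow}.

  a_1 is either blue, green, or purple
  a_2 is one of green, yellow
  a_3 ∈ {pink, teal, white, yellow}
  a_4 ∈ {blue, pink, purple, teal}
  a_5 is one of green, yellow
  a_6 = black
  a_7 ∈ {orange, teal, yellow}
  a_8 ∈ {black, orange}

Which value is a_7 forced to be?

a_6 has just one choice, so a_6 = black. Remove black from a_8.
That leaves a_8 = orange. Eliminate orange elsewhere: a_7.
The 2 variables a_2 and a_5 are confined to {green, yellow}, which locks those values in; drop them from a_1, a_3, a_7.
So a_7 = teal.

teal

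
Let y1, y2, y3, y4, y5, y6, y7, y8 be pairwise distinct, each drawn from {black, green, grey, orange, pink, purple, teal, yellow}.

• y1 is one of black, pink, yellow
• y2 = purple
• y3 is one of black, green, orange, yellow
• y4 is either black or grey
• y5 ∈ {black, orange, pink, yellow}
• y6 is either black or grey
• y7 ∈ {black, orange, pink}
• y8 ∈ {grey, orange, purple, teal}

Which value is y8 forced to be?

teal

y2's domain is down to {purple}, so y2 = purple. Strike purple from y8.
Among the 7 still-open variables, green fits only y3 (and all 7 values in {black, green, grey, orange, pink, teal, yellow} must be used), so y3 = green.
The 6 still-open variables draw from only 6 values {black, grey, orange, pink, teal, yellow}, so each is used; only y8 can be teal, hence y8 = teal.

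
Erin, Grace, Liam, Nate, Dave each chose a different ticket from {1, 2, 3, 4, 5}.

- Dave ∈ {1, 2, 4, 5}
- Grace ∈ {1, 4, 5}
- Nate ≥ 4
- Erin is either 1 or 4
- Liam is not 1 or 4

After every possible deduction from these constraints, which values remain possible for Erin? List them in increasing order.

Among the 5 variables, 3 fits only Liam (and all 5 values in {1, 2, 3, 4, 5} must be used), so Liam = 3.
Among the 4 still-open variables, 2 fits only Dave (and all 4 values in {1, 2, 4, 5} must be used), so Dave = 2.
No further eliminations apply; Erin can still be any of 1, 4.

1, 4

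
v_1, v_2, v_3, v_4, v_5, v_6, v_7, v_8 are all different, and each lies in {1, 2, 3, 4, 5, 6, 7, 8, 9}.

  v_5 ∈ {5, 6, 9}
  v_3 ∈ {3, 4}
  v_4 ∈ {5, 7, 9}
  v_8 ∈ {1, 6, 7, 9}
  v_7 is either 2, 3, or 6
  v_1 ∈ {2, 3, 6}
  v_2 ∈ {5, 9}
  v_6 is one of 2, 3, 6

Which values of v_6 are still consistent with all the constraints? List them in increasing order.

Among the 8 variables, 1 fits only v_8 (and all 8 values in {1, 2, 3, 4, 5, 6, 7, 9} must be used), so v_8 = 1.
Among the 7 still-open variables, 4 fits only v_3 (and all 7 values in {2, 3, 4, 5, 6, 7, 9} must be used), so v_3 = 4.
The 6 still-open variables together cover exactly {2, 3, 5, 6, 7, 9} — 6 values for 6 variables — and 7 appears only in v_4's list, so v_4 = 7.
v_1, v_6, v_7 share exactly the 3 values {2, 3, 6}; by pigeonhole those values go to them, so strike 2, 3, 6 from v_5.
No further eliminations apply; v_6 can still be any of 2, 3, 6.

2, 3, 6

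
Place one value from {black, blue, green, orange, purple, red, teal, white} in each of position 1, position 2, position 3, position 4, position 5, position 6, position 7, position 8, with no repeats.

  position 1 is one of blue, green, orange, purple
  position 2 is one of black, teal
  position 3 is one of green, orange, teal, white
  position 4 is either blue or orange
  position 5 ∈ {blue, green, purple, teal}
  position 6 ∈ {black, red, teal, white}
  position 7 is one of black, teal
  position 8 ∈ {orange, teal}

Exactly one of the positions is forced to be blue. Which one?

The 8 variables draw from only 8 values {black, blue, green, orange, purple, red, teal, white}, so each is used; only position 6 can be red, hence position 6 = red.
The 7 still-open variables draw from only 7 values {black, blue, green, orange, purple, teal, white}, so each is used; only position 3 can be white, hence position 3 = white.
The 2 variables position 2 and position 7 are confined to {black, teal}, which locks those values in; drop them from position 5, position 8.
position 8 has just one choice, so position 8 = orange. Eliminate orange elsewhere: position 1, position 4.
So blue goes to position 4.

position 4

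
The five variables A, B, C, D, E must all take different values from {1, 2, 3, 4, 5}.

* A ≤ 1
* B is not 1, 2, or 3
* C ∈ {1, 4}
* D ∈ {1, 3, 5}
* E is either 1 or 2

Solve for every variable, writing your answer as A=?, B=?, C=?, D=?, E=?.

A=1, B=5, C=4, D=3, E=2

A has just one choice, so A = 1. Remove 1 from C, D, E.
C has just one choice, so C = 4. Strike 4 from B.
E has just one choice, so E = 2.
That leaves B = 5. Remove 5 from D.
D has just one choice, so D = 3.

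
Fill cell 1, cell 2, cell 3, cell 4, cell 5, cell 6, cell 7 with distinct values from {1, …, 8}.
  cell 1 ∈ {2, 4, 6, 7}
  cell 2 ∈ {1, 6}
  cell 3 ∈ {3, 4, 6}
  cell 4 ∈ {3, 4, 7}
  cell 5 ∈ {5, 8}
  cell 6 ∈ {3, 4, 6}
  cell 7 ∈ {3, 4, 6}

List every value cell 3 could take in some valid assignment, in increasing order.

3, 4, 6

cell 3, cell 6, cell 7 between them cover only {3, 4, 6} — a naked triple. Remove those values from cell 1, cell 2, cell 4.
cell 2's domain is down to {1}, so cell 2 = 1.
That leaves cell 4 = 7. Strike 7 from cell 1.
cell 1's domain is down to {2}, so cell 1 = 2.
No further eliminations apply; cell 3 can still be any of 3, 4, 6.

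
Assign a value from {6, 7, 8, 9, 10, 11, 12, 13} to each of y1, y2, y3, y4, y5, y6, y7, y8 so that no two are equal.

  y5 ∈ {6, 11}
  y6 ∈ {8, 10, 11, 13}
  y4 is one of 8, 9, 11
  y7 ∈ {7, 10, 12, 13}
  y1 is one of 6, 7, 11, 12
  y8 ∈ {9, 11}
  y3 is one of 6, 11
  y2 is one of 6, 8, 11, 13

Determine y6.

10

y3 and y5 share exactly the 2 values {6, 11}; by pigeonhole those values go to them, so strike 6, 11 from y1, y2, y4, y6, y8.
y8 has just one choice, so y8 = 9. So y4 can't be 9.
y4 must be 8 (only option left). Strike 8 from y2, y6.
That leaves y2 = 13. So y6, y7 can't be 13.
So y6 = 10.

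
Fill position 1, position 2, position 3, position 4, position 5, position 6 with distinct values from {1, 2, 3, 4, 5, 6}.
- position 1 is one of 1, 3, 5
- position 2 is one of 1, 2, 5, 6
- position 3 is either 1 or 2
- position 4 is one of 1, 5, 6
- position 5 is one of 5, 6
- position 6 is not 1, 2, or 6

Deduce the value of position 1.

The 6 variables draw from only 6 values {1, 2, 3, 4, 5, 6}, so each is used; only position 6 can be 4, hence position 6 = 4.
The 5 still-open variables together cover exactly {1, 2, 3, 5, 6} — 5 values for 5 variables — and 3 appears only in position 1's list, so position 1 = 3.

3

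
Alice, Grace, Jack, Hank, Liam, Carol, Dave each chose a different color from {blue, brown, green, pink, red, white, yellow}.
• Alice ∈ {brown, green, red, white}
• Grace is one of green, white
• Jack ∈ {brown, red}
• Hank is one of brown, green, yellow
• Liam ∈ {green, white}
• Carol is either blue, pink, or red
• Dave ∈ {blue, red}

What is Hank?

yellow

Among the 7 variables, pink fits only Carol (and all 7 values in {blue, brown, green, pink, red, white, yellow} must be used), so Carol = pink.
Among the 6 still-open variables, blue fits only Dave (and all 6 values in {blue, brown, green, red, white, yellow} must be used), so Dave = blue.
The 5 still-open variables together cover exactly {brown, green, red, white, yellow} — 5 values for 5 variables — and yellow appears only in Hank's list, so Hank = yellow.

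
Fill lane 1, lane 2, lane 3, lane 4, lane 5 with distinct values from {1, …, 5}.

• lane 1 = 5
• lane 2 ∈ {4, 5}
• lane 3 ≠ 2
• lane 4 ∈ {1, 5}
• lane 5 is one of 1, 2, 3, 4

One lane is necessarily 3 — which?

lane 1 must be 5 (only option left). So lane 2, lane 3, lane 4 can't be 5.
That leaves lane 2 = 4. Remove 4 from lane 3, lane 5.
lane 4 has just one choice, so lane 4 = 1. Remove 1 from lane 3, lane 5.

lane 3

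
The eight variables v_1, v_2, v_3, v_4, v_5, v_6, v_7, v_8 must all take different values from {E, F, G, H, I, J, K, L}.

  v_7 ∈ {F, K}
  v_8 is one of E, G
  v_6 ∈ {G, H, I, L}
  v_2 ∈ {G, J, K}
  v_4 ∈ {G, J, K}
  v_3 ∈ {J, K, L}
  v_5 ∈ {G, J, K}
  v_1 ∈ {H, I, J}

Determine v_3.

Among the 8 variables, E fits only v_8 (and all 8 values in {E, F, G, H, I, J, K, L} must be used), so v_8 = E.
The 7 still-open variables together cover exactly {F, G, H, I, J, K, L} — 7 values for 7 variables — and F appears only in v_7's list, so v_7 = F.
v_2, v_4, v_5 share exactly the 3 values {G, J, K}; by pigeonhole those values go to them, so strike G, J, K from v_1, v_3, v_6.
So v_3 = L.

L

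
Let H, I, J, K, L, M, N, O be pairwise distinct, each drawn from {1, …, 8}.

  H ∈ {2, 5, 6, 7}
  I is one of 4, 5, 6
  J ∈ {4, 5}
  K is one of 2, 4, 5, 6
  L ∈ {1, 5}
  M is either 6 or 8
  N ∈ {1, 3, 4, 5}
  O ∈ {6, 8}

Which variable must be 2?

K

Among the 8 variables, 3 fits only N (and all 8 values in {1, 2, 3, 4, 5, 6, 7, 8} must be used), so N = 3.
The 7 still-open variables together cover exactly {1, 2, 4, 5, 6, 7, 8} — 7 values for 7 variables — and 1 appears only in L's list, so L = 1.
The 6 still-open variables draw from only 6 values {2, 4, 5, 6, 7, 8}, so each is used; only H can be 7, hence H = 7.
Among the 5 still-open variables, 2 fits only K (and all 5 values in {2, 4, 5, 6, 8} must be used), so K = 2.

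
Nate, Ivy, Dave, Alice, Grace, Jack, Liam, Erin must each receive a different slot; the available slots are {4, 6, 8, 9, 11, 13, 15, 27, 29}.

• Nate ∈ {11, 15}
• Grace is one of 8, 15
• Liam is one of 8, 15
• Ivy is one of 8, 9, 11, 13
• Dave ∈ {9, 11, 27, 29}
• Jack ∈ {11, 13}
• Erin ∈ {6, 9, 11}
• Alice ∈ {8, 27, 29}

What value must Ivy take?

The 8 variables draw from only 8 values {6, 8, 9, 11, 13, 15, 27, 29}, so each is used; only Erin can be 6, hence Erin = 6.
The 2 variables Grace and Liam are confined to {8, 15}, which locks those values in; drop them from Nate, Ivy, Alice.
That leaves Nate = 11. Remove 11 from Ivy, Dave, Jack.
That leaves Jack = 13. So Ivy can't be 13.
So Ivy = 9.

9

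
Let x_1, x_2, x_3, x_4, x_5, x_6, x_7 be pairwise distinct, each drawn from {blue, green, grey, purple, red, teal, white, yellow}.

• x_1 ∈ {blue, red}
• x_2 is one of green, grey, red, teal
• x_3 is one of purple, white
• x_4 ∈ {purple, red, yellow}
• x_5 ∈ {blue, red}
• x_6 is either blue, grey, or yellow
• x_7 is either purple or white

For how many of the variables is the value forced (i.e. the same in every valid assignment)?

2

x_1 and x_5 between them cover only {blue, red} — a naked pair. Remove those values from x_2, x_4, x_6.
x_3 and x_7 share exactly the 2 values {purple, white}; by pigeonhole those values go to them, so strike purple, white from x_4.
x_4 must be yellow (only option left). So x_6 can't be yellow.
x_6 must be grey (only option left). Eliminate grey elsewhere: x_2.
Determined: x_4=yellow, x_6=grey. The other variables each still have more than one consistent value. That makes 2.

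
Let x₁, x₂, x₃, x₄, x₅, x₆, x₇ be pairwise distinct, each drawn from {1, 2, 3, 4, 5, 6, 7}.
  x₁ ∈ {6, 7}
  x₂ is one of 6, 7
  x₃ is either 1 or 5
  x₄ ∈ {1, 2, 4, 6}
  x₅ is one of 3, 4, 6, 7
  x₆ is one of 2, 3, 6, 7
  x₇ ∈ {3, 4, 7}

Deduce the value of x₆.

The 7 variables together cover exactly {1, 2, 3, 4, 5, 6, 7} — 7 values for 7 variables — and 5 appears only in x₃'s list, so x₃ = 5.
The 6 still-open variables together cover exactly {1, 2, 3, 4, 6, 7} — 6 values for 6 variables — and 1 appears only in x₄'s list, so x₄ = 1.
Among the 5 still-open variables, 2 fits only x₆ (and all 5 values in {2, 3, 4, 6, 7} must be used), so x₆ = 2.

2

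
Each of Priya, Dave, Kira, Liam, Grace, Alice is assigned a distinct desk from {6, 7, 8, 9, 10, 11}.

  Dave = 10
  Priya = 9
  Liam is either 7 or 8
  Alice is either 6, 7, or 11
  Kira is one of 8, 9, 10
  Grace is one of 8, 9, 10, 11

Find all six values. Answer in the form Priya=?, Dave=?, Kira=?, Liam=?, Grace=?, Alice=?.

Priya=9, Dave=10, Kira=8, Liam=7, Grace=11, Alice=6

Priya's domain is down to {9}, so Priya = 9. So Kira, Grace can't be 9.
Dave has just one choice, so Dave = 10. Remove 10 from Kira, Grace.
Kira has just one choice, so Kira = 8. Remove 8 from Liam, Grace.
Liam must be 7 (only option left). Eliminate 7 elsewhere: Alice.
That leaves Grace = 11. Eliminate 11 elsewhere: Alice.
Alice's domain is down to {6}, so Alice = 6.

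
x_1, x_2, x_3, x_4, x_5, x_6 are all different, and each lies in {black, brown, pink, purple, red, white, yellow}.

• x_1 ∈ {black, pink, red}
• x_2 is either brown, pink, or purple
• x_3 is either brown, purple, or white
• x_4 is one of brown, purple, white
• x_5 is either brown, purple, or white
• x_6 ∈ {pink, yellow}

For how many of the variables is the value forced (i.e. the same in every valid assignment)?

The 3 variables x_3, x_4, x_5 are confined to {brown, purple, white}, which locks those values in; drop them from x_2.
x_2 has just one choice, so x_2 = pink. Remove pink from x_1, x_6.
x_6 must be yellow (only option left).
Determined: x_2=pink, x_6=yellow. The other variables each still have more than one consistent value. That makes 2.

2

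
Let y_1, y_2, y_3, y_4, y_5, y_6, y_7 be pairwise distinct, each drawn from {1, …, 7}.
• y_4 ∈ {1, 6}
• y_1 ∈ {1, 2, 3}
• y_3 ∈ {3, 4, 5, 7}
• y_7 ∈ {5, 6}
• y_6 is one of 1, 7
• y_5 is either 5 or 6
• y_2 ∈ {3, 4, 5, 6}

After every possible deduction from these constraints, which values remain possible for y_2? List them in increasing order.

The 7 variables together cover exactly {1, 2, 3, 4, 5, 6, 7} — 7 values for 7 variables — and 2 appears only in y_1's list, so y_1 = 2.
y_5 and y_7 between them cover only {5, 6} — a naked pair. Remove those values from y_2, y_3, y_4.
That leaves y_4 = 1. So y_6 can't be 1.
That leaves y_6 = 7. Strike 7 from y_3.
No further eliminations apply; y_2 can still be any of 3, 4.

3, 4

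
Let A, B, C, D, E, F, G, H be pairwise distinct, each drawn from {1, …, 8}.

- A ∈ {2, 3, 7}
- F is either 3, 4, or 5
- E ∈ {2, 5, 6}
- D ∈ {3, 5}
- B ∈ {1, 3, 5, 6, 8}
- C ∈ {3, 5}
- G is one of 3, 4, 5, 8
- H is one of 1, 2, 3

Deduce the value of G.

8

Among the 8 variables, 7 fits only A (and all 8 values in {1, 2, 3, 4, 5, 6, 7, 8} must be used), so A = 7.
The 2 variables C and D are confined to {3, 5}, which locks those values in; drop them from B, E, F, G, H.
F must be 4 (only option left). Strike 4 from G.
So G = 8.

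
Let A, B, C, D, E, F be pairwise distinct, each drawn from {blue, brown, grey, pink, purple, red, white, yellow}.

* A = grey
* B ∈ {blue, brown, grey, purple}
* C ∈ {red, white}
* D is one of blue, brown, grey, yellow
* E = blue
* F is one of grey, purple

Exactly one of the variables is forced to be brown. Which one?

B

A's domain is down to {grey}, so A = grey. Eliminate grey elsewhere: B, D, F.
E's domain is down to {blue}, so E = blue. Remove blue from B, D.
That leaves F = purple. Eliminate purple elsewhere: B.
So brown goes to B.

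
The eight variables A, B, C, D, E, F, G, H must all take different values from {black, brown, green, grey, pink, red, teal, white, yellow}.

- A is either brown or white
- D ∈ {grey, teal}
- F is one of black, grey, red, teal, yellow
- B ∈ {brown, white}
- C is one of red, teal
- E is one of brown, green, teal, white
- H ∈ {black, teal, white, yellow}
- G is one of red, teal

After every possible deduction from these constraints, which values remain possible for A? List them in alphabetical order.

brown, white

Among the 8 variables, green fits only E (and all 8 values in {black, brown, green, grey, red, teal, white, yellow} must be used), so E = green.
The 2 variables A and B are confined to {brown, white}, which locks those values in; drop them from H.
C and G between them cover only {red, teal} — a naked pair. Remove those values from D, F, H.
D's domain is down to {grey}, so D = grey. Strike grey from F.
No further eliminations apply; A can still be any of brown, white.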